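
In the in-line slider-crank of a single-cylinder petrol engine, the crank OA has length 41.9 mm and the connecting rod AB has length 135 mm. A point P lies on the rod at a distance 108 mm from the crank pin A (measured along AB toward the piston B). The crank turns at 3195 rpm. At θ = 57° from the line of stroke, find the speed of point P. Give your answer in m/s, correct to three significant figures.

ω = 334.6 rad/s.  Crank-pin speed |V_A| = rω = 14.019 m/s, perpendicular to OA.
Rod angle: sinφ = −(r/L) sinθ ⇒ φ = -15.088°; ω_rod = −rω cosθ/√(L²−r²sin²θ) = -58.577 rad/s.
V_P = V_A + ω_rod × AP, with AP = 0.108 m along the rod.
Components: V_Px = −rω sinθ − a·ω_rod·sinφ = -13.404 m/s;  V_Py = rω cosθ + a·ω_rod·cosφ = +1.527 m/s.
|V_P| = √(V_Px² + V_Py²) = 13.491 m/s.

13.5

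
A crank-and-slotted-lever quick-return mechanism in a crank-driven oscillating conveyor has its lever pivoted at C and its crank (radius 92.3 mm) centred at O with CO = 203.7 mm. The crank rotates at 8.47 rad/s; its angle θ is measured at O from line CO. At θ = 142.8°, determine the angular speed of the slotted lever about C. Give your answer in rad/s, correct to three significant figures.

2.73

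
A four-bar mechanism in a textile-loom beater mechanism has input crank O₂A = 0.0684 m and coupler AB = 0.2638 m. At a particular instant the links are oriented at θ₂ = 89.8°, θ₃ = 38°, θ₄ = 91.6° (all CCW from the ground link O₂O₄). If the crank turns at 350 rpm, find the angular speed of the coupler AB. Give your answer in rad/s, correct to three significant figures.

0.371

ω₂ = 36.65 rad/s (from 350 rpm).
Differentiating the loop-closure r₂e^{iθ₂}+r₃e^{iθ₃}=r₁+r₄e^{iθ₄} gives r₂ω₂e^{iθ₂}+r₃ω₃e^{iθ₃}=r₄ω₄e^{iθ₄}.
Eliminating the other unknown: ω₃ = r₂ω₂ sin(θ₄−θ₂) / [r₃ sin(θ₃−θ₄)].
Numerator sine = +0.03141; denominator sine = -0.80489.
Result = 0.0684·36.65·(+0.03141) / (0.2638·(-0.80489)) = -0.37087 rad/s; magnitude 0.37087 rad/s.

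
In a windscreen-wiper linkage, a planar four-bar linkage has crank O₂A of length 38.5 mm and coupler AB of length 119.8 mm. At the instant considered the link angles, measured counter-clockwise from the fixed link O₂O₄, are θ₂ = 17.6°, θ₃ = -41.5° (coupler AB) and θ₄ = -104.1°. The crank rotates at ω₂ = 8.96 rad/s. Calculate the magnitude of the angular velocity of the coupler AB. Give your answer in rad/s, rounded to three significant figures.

ω₂ = 8.96 rad/s
Differentiating the loop-closure r₂e^{iθ₂}+r₃e^{iθ₃}=r₁+r₄e^{iθ₄} gives r₂ω₂e^{iθ₂}+r₃ω₃e^{iθ₃}=r₄ω₄e^{iθ₄}.
Eliminating the other unknown: ω₃ = r₂ω₂ sin(θ₄−θ₂) / [r₃ sin(θ₃−θ₄)].
Numerator sine = -0.85081; denominator sine = +0.88782.
Result = 0.0385·8.96·(-0.85081) / (0.1198·(+0.88782)) = -2.7594 rad/s; magnitude 2.7594 rad/s.

2.76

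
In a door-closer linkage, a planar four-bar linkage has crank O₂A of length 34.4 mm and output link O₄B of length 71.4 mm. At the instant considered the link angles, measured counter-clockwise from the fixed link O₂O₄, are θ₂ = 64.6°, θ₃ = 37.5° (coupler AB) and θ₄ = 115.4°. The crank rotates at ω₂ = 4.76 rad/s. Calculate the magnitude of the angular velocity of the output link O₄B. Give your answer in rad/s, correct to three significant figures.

1.07

ω₂ = 4.76 rad/s
Differentiating the loop-closure r₂e^{iθ₂}+r₃e^{iθ₃}=r₁+r₄e^{iθ₄} gives r₂ω₂e^{iθ₂}+r₃ω₃e^{iθ₃}=r₄ω₄e^{iθ₄}.
Eliminating the other unknown: ω₄ = r₂ω₂ sin(θ₂−θ₃) / [r₄ sin(θ₄−θ₃)].
Numerator sine = +0.45554; denominator sine = +0.97778.
Result = 0.0344·4.76·(+0.45554) / (0.0714·(+0.97778)) = +1.0685 rad/s; magnitude 1.0685 rad/s.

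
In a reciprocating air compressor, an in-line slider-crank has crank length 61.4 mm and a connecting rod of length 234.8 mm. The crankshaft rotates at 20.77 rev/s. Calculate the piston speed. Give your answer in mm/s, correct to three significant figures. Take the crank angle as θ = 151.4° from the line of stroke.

2950

ω = 2π·20.8 = 130.5 rad/s
For an in-line slider-crank, x = r cosθ + √(L² − r² sin²θ), so v = −rω sinθ·[1 + r cosθ/√(L² − r² sin²θ)].
With r = 0.0614 m, L = 0.2348 m, θ = 151.4°: √(L² − r² sin²θ) = 0.23295 m.
v = −0.0614·130.5·0.47869·[1 + 0.0614·-0.87798/0.23295] = -2.948 m/s.
|v| = 2.948 m/s = 2948 mm/s.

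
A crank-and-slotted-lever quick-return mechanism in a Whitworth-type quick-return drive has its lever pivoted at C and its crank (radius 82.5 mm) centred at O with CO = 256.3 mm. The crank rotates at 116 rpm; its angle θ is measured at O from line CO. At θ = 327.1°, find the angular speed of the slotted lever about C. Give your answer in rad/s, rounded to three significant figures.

2.76

ω = 12.15 rad/s (from 116 rpm).
Crank pin A relative to C: A = (d + r cosθ, r sinθ); lever angle φ = atan2(r sinθ, d + r cosθ).
Differentiating tanφ: φ̇ = rω(d cosθ + r)/(d² + r² + 2dr cosθ).
d² + r² + 2dr cosθ = |CA|² = 0.108003 m²;  d cosθ + r = +0.29769 m.
|ω_lever| = |0.0825·12.15·+0.29769| / 0.108003 = 2.7623 rad/s.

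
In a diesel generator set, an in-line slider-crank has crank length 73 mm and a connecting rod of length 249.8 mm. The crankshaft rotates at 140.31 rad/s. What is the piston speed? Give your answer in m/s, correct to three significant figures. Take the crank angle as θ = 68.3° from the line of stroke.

10.6

ω = 140.3 rad/s
For an in-line slider-crank, x = r cosθ + √(L² − r² sin²θ), so v = −rω sinθ·[1 + r cosθ/√(L² − r² sin²θ)].
With r = 0.073 m, L = 0.2498 m, θ = 68.3°: √(L² − r² sin²θ) = 0.24042 m.
v = −0.073·140.3·0.92913·[1 + 0.073·0.36975/0.24042] = -10.585 m/s.
|v| = 10.585 m/s.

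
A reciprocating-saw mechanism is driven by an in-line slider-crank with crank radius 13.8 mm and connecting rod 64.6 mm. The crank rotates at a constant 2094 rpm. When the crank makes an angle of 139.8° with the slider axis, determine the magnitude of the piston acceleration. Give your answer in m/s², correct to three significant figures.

ω = 2π·2094/60 = 219.3 rad/s
x(θ) = r cosθ + √(L² − r² sin²θ); with ω constant, a = ω²·d²x/dθ².
d²x/dθ² = −r cosθ − r²(cos2θ)/√u − r⁴ sin²2θ/(4u^{3/2}),  u = L² − r² sin²θ = 0.00409382 m².
Substituting r = 0.0138 m, L = 0.0646 m, θ = 139.8°: d²x/dθ² = +0.01001 m.
a = ω²·d²x/dθ² = (219.3)²·(+0.01001) = +481.35 m/s²;  |a| = 481.35 m/s².

481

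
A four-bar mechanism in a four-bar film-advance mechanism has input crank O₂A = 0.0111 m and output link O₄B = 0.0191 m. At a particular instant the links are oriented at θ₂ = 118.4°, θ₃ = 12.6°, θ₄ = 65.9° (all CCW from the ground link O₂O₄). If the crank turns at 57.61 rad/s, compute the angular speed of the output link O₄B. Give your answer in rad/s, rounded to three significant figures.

ω₂ = 57.61 rad/s
Differentiating the loop-closure r₂e^{iθ₂}+r₃e^{iθ₃}=r₁+r₄e^{iθ₄} gives r₂ω₂e^{iθ₂}+r₃ω₃e^{iθ₃}=r₄ω₄e^{iθ₄}.
Eliminating the other unknown: ω₄ = r₂ω₂ sin(θ₂−θ₃) / [r₄ sin(θ₄−θ₃)].
Numerator sine = +0.96222; denominator sine = +0.80178.
Result = 0.0111·57.61·(+0.96222) / (0.0191·(+0.80178)) = +40.18 rad/s; magnitude 40.18 rad/s.

40.2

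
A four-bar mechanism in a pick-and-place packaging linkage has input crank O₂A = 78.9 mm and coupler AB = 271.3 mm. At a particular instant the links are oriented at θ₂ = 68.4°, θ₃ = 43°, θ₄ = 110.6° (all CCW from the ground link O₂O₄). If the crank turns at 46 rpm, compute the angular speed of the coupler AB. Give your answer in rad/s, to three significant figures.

1.02

ω₂ = 4.817 rad/s (from 46 rpm).
Differentiating the loop-closure r₂e^{iθ₂}+r₃e^{iθ₃}=r₁+r₄e^{iθ₄} gives r₂ω₂e^{iθ₂}+r₃ω₃e^{iθ₃}=r₄ω₄e^{iθ₄}.
Eliminating the other unknown: ω₃ = r₂ω₂ sin(θ₄−θ₂) / [r₃ sin(θ₃−θ₄)].
Numerator sine = +0.67172; denominator sine = -0.92455.
Result = 0.0789·4.817·(+0.67172) / (0.2713·(-0.92455)) = -1.0178 rad/s; magnitude 1.0178 rad/s.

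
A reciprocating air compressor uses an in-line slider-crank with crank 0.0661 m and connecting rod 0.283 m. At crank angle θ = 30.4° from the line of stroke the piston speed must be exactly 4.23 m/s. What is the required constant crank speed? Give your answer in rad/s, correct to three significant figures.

For an in-line slider-crank, |v_piston| = rω|sinθ|·[1 + r cosθ/√(L² − r² sin²θ)].
With r = 0.0661 m, L = 0.283 m, θ = 30.4°: the bracketed kinematic factor |dx/dθ| = 0.040235 m.
ω = v/|dx/dθ| = 4.23/0.040235 = 105.13 rad/s.

105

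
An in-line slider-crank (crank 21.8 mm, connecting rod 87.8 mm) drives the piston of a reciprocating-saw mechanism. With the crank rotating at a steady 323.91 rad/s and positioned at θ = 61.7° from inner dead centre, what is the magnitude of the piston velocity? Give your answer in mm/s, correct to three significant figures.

6970

ω = 323.9 rad/s
For an in-line slider-crank, x = r cosθ + √(L² − r² sin²θ), so v = −rω sinθ·[1 + r cosθ/√(L² − r² sin²θ)].
With r = 0.0218 m, L = 0.0878 m, θ = 61.7°: √(L² − r² sin²θ) = 0.085676 m.
v = −0.0218·323.9·0.88048·[1 + 0.0218·0.47409/0.085676] = -6.9672 m/s.
|v| = 6.9672 m/s = 6967.2 mm/s.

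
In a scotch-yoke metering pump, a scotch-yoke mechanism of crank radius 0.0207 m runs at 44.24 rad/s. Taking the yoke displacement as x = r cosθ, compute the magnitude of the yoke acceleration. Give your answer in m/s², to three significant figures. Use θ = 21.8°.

37.6

ω = 44.24 rad/s
x = r cosθ ⇒ ẍ = −rω² cosθ (ω constant).
|a| = rω²|cosθ| = 0.0207·(44.24)²·|cos 21.8°| = 37.616 m/s².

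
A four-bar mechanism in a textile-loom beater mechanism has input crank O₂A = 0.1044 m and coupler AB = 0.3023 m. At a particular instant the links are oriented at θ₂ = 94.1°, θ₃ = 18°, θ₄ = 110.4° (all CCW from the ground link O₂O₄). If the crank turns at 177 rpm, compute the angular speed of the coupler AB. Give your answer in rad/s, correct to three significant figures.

ω₂ = 18.54 rad/s (from 177 rpm).
Differentiating the loop-closure r₂e^{iθ₂}+r₃e^{iθ₃}=r₁+r₄e^{iθ₄} gives r₂ω₂e^{iθ₂}+r₃ω₃e^{iθ₃}=r₄ω₄e^{iθ₄}.
Eliminating the other unknown: ω₃ = r₂ω₂ sin(θ₄−θ₂) / [r₃ sin(θ₃−θ₄)].
Numerator sine = +0.28067; denominator sine = -0.99912.
Result = 0.1044·18.54·(+0.28067) / (0.3023·(-0.99912)) = -1.7982 rad/s; magnitude 1.7982 rad/s.

1.80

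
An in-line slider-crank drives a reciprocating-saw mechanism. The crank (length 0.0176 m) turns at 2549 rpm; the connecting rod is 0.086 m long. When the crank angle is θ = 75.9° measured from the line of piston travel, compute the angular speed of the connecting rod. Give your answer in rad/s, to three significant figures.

13.6

ω = 266.9 rad/s (converted from 2549 rpm).
The rod makes angle φ with the slider axis where L sinφ = r sinθ; differentiating, L cosφ·φ̇ = r ω cosθ.
L cosφ = √(L² − r² sin²θ) = 0.084289 m.
|ω_rod| = r ω |cosθ| / √(L² − r² sin²θ) = 0.0176·266.9·0.24362/0.084289 = 13.578 rad/s.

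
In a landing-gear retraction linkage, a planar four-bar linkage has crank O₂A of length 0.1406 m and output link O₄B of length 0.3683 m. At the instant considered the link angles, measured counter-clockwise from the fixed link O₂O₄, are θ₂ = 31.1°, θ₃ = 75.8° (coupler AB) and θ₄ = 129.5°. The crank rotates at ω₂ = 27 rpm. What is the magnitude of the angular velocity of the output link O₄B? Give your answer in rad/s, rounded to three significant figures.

0.942

ω₂ = 2.827 rad/s (from 27 rpm).
Differentiating the loop-closure r₂e^{iθ₂}+r₃e^{iθ₃}=r₁+r₄e^{iθ₄} gives r₂ω₂e^{iθ₂}+r₃ω₃e^{iθ₃}=r₄ω₄e^{iθ₄}.
Eliminating the other unknown: ω₄ = r₂ω₂ sin(θ₂−θ₃) / [r₄ sin(θ₄−θ₃)].
Numerator sine = -0.70339; denominator sine = +0.80593.
Result = 0.1406·2.827·(-0.70339) / (0.3683·(+0.80593)) = -0.94206 rad/s; magnitude 0.94206 rad/s.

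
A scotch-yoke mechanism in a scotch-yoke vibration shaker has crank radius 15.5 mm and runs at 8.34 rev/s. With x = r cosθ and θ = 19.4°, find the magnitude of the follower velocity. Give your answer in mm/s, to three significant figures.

270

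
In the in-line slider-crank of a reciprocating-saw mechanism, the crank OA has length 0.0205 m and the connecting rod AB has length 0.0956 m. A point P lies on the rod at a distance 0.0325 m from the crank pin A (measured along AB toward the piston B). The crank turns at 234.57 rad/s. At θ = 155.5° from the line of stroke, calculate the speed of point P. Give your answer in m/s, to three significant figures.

ω = 234.6 rad/s.  Crank-pin speed |V_A| = rω = 4.8087 m/s, perpendicular to OA.
Rod angle: sinφ = −(r/L) sinθ ⇒ φ = -5.102°; ω_rod = −rω cosθ/√(L²−r²sin²θ) = +45.953 rad/s.
V_P = V_A + ω_rod × AP, with AP = 0.0325 m along the rod.
Components: V_Px = −rω sinθ − a·ω_rod·sinφ = -1.8613 m/s;  V_Py = rω cosθ + a·ω_rod·cosφ = -2.8882 m/s.
|V_P| = √(V_Px² + V_Py²) = 3.436 m/s.

3.44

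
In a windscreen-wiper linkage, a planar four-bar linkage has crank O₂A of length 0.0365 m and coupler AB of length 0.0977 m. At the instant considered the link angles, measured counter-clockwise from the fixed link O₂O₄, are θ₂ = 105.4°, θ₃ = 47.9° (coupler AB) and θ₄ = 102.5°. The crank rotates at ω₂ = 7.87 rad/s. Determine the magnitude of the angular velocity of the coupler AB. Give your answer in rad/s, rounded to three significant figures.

0.182

ω₂ = 7.87 rad/s
Differentiating the loop-closure r₂e^{iθ₂}+r₃e^{iθ₃}=r₁+r₄e^{iθ₄} gives r₂ω₂e^{iθ₂}+r₃ω₃e^{iθ₃}=r₄ω₄e^{iθ₄}.
Eliminating the other unknown: ω₃ = r₂ω₂ sin(θ₄−θ₂) / [r₃ sin(θ₃−θ₄)].
Numerator sine = -0.05059; denominator sine = -0.81513.
Result = 0.0365·7.87·(-0.05059) / (0.0977·(-0.81513)) = +0.18249 rad/s; magnitude 0.18249 rad/s.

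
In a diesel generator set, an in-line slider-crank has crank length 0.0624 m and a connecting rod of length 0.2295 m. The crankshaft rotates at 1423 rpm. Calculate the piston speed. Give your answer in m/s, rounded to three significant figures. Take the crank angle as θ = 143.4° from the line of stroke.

4.32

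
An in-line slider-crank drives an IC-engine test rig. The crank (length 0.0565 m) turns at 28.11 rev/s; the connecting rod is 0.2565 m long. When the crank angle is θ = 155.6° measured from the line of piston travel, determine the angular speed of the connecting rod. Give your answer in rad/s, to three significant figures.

ω = 176.6 rad/s (converted from 28.11 rev/s).
The rod makes angle φ with the slider axis where L sinφ = r sinθ; differentiating, L cosφ·φ̇ = r ω cosθ.
L cosφ = √(L² − r² sin²θ) = 0.25544 m.
|ω_rod| = r ω |cosθ| / √(L² − r² sin²θ) = 0.0565·176.6·0.91068/0.25544 = 35.577 rad/s.

35.6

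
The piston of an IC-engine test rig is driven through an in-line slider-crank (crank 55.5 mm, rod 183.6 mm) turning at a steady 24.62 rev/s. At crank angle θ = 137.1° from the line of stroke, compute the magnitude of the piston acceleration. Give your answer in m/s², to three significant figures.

933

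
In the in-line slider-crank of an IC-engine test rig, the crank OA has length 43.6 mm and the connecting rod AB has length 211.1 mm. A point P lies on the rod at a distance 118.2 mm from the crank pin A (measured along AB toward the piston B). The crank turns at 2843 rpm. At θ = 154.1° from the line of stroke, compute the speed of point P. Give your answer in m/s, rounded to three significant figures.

ω = 297.7 rad/s.  Crank-pin speed |V_A| = rω = 12.981 m/s, perpendicular to OA.
Rod angle: sinφ = −(r/L) sinθ ⇒ φ = -5.176°; ω_rod = −rω cosθ/√(L²−r²sin²θ) = +55.54 rad/s.
V_P = V_A + ω_rod × AP, with AP = 0.1182 m along the rod.
Components: V_Px = −rω sinθ − a·ω_rod·sinφ = -5.0777 m/s;  V_Py = rω cosθ + a·ω_rod·cosφ = -5.1386 m/s.
|V_P| = √(V_Px² + V_Py²) = 7.2241 m/s.

7.22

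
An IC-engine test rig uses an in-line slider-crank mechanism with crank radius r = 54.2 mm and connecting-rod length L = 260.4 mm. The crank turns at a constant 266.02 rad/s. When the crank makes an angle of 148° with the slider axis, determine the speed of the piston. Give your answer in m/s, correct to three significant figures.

ω = 266 rad/s
For an in-line slider-crank, x = r cosθ + √(L² − r² sin²θ), so v = −rω sinθ·[1 + r cosθ/√(L² − r² sin²θ)].
With r = 0.0542 m, L = 0.2604 m, θ = 148°: √(L² − r² sin²θ) = 0.25881 m.
v = −0.0542·266·0.52992·[1 + 0.0542·-0.84805/0.25881] = -6.2836 m/s.
|v| = 6.2836 m/s.

6.28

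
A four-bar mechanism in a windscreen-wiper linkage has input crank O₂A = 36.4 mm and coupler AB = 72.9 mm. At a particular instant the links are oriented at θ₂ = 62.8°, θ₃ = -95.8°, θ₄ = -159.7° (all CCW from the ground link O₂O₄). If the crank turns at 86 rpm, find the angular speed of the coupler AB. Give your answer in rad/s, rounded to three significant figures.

ω₂ = 9.006 rad/s (from 86 rpm).
Differentiating the loop-closure r₂e^{iθ₂}+r₃e^{iθ₃}=r₁+r₄e^{iθ₄} gives r₂ω₂e^{iθ₂}+r₃ω₃e^{iθ₃}=r₄ω₄e^{iθ₄}.
Eliminating the other unknown: ω₃ = r₂ω₂ sin(θ₄−θ₂) / [r₃ sin(θ₃−θ₄)].
Numerator sine = +0.67559; denominator sine = +0.89803.
Result = 0.0364·9.006·(+0.67559) / (0.0729·(+0.89803)) = +3.3829 rad/s; magnitude 3.3829 rad/s.

3.38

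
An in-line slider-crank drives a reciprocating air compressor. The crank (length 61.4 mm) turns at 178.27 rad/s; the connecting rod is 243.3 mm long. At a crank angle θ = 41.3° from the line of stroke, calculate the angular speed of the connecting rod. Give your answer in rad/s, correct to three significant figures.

ω = 178.3 rad/s
The rod makes angle φ with the slider axis where L sinφ = r sinθ; differentiating, L cosφ·φ̇ = r ω cosθ.
L cosφ = √(L² − r² sin²θ) = 0.2399 m.
|ω_rod| = r ω |cosθ| / √(L² − r² sin²θ) = 0.0614·178.3·0.75126/0.2399 = 34.277 rad/s.

34.3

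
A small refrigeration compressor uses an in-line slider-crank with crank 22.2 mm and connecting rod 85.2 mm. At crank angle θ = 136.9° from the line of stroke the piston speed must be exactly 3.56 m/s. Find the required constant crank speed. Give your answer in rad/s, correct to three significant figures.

For an in-line slider-crank, |v_piston| = rω|sinθ|·[1 + r cosθ/√(L² − r² sin²θ)].
With r = 0.0222 m, L = 0.0852 m, θ = 136.9°: the bracketed kinematic factor |dx/dθ| = 0.012236 m.
ω = v/|dx/dθ| = 3.56/0.012236 = 290.95 rad/s.

291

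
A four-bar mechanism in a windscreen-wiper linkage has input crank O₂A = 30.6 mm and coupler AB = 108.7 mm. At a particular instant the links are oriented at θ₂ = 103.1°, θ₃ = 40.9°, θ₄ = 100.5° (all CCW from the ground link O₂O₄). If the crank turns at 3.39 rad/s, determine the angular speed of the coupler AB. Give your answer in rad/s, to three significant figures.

ω₂ = 3.39 rad/s
Differentiating the loop-closure r₂e^{iθ₂}+r₃e^{iθ₃}=r₁+r₄e^{iθ₄} gives r₂ω₂e^{iθ₂}+r₃ω₃e^{iθ₃}=r₄ω₄e^{iθ₄}.
Eliminating the other unknown: ω₃ = r₂ω₂ sin(θ₄−θ₂) / [r₃ sin(θ₃−θ₄)].
Numerator sine = -0.04536; denominator sine = -0.86251.
Result = 0.0306·3.39·(-0.04536) / (0.1087·(-0.86251)) = +0.050191 rad/s; magnitude 0.050191 rad/s.

0.0502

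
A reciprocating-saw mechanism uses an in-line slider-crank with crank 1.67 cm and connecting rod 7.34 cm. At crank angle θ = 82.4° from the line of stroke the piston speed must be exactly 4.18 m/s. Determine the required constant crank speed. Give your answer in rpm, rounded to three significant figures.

2340

For an in-line slider-crank, |v_piston| = rω|sinθ|·[1 + r cosθ/√(L² − r² sin²θ)].
With r = 0.0167 m, L = 0.0734 m, θ = 82.4°: the bracketed kinematic factor |dx/dθ| = 0.017065 m.
ω = v/|dx/dθ| = 4.18/0.017065 = 244.95 rad/s.
N = 60ω/(2π) = 2339.1 rpm.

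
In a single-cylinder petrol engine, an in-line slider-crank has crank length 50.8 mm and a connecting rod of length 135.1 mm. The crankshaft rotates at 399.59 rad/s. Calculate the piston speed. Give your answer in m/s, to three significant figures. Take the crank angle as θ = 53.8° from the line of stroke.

ω = 399.6 rad/s
For an in-line slider-crank, x = r cosθ + √(L² − r² sin²θ), so v = −rω sinθ·[1 + r cosθ/√(L² − r² sin²θ)].
With r = 0.0508 m, L = 0.1351 m, θ = 53.8°: √(L² − r² sin²θ) = 0.12873 m.
v = −0.0508·399.6·0.80696·[1 + 0.0508·0.59061/0.12873] = -20.198 m/s.
|v| = 20.198 m/s.

20.2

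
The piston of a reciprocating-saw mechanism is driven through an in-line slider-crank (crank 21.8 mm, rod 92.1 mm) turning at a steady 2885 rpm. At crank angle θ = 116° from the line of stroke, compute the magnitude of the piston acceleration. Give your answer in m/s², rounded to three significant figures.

1160

ω = 2π·2885/60 = 302.1 rad/s
x(θ) = r cosθ + √(L² − r² sin²θ); with ω constant, a = ω²·d²x/dθ².
d²x/dθ² = −r cosθ − r²(cos2θ)/√u − r⁴ sin²2θ/(4u^{3/2}),  u = L² − r² sin²θ = 0.0080985 m².
Substituting r = 0.0218 m, L = 0.0921 m, θ = 116°: d²x/dθ² = +0.01276 m.
a = ω²·d²x/dθ² = (302.1)²·(+0.01276) = +1164.6 m/s²;  |a| = 1164.6 m/s².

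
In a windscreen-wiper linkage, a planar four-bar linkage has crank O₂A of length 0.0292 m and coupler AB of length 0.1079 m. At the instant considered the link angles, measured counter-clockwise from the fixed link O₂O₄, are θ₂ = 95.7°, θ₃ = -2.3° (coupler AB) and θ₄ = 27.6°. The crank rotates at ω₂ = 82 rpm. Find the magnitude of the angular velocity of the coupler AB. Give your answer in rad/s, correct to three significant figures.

4.33

ω₂ = 8.587 rad/s (from 82 rpm).
Differentiating the loop-closure r₂e^{iθ₂}+r₃e^{iθ₃}=r₁+r₄e^{iθ₄} gives r₂ω₂e^{iθ₂}+r₃ω₃e^{iθ₃}=r₄ω₄e^{iθ₄}.
Eliminating the other unknown: ω₃ = r₂ω₂ sin(θ₄−θ₂) / [r₃ sin(θ₃−θ₄)].
Numerator sine = -0.92784; denominator sine = -0.49849.
Result = 0.0292·8.587·(-0.92784) / (0.1079·(-0.49849)) = +4.3253 rad/s; magnitude 4.3253 rad/s.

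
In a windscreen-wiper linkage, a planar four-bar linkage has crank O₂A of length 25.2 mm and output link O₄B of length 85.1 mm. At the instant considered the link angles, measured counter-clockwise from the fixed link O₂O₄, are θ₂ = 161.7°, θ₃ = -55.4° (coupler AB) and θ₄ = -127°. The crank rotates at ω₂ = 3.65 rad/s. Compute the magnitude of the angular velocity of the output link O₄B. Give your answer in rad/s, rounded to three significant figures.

0.687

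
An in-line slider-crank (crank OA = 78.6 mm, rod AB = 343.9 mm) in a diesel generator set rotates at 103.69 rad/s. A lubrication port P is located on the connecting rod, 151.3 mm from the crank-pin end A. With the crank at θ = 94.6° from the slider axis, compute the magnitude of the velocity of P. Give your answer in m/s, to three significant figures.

8.06

ω = 103.7 rad/s.  Crank-pin speed |V_A| = rω = 8.15 m/s, perpendicular to OA.
Rod angle: sinφ = −(r/L) sinθ ⇒ φ = -13.169°; ω_rod = −rω cosθ/√(L²−r²sin²θ) = +1.952 rad/s.
V_P = V_A + ω_rod × AP, with AP = 0.1513 m along the rod.
Components: V_Px = −rω sinθ − a·ω_rod·sinφ = -8.0565 m/s;  V_Py = rω cosθ + a·ω_rod·cosφ = -0.36606 m/s.
|V_P| = √(V_Px² + V_Py²) = 8.0648 m/s.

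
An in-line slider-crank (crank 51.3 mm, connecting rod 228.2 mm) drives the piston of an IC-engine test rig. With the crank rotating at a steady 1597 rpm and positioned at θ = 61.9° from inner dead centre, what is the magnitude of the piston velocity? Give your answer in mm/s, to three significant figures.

8390

ω = 2π·1597/60 = 167.2 rad/s
For an in-line slider-crank, x = r cosθ + √(L² − r² sin²θ), so v = −rω sinθ·[1 + r cosθ/√(L² − r² sin²θ)].
With r = 0.0513 m, L = 0.2282 m, θ = 61.9°: √(L² − r² sin²θ) = 0.22367 m.
v = −0.0513·167.2·0.88213·[1 + 0.0513·0.47101/0.22367] = -8.3856 m/s.
|v| = 8.3856 m/s = 8385.6 mm/s.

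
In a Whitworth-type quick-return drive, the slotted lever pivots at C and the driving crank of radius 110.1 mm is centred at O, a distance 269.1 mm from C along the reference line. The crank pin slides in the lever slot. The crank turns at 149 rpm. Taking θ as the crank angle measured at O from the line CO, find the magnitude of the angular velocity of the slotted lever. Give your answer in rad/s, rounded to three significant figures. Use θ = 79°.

2.89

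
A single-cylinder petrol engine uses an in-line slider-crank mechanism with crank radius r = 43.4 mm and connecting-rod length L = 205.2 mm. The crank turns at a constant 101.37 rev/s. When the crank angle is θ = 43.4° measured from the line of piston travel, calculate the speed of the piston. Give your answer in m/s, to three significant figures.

21.9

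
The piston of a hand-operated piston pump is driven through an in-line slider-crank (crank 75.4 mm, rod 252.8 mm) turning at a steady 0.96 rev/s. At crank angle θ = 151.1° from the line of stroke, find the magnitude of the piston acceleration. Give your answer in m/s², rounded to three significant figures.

1.95

ω = 2π·0.96 = 6.032 rad/s
x(θ) = r cosθ + √(L² − r² sin²θ); with ω constant, a = ω²·d²x/dθ².
d²x/dθ² = −r cosθ − r²(cos2θ)/√u − r⁴ sin²2θ/(4u^{3/2}),  u = L² − r² sin²θ = 0.06258 m².
Substituting r = 0.0754 m, L = 0.2528 m, θ = 151.1°: d²x/dθ² = +0.05353 m.
a = ω²·d²x/dθ² = (6.032)²·(+0.05353) = +1.9476 m/s²;  |a| = 1.9476 m/s².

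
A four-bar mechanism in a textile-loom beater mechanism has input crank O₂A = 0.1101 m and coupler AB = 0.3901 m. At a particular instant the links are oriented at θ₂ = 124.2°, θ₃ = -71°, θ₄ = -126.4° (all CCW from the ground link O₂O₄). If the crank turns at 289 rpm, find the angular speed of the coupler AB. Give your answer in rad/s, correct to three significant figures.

9.79

ω₂ = 30.26 rad/s (from 289 rpm).
Differentiating the loop-closure r₂e^{iθ₂}+r₃e^{iθ₃}=r₁+r₄e^{iθ₄} gives r₂ω₂e^{iθ₂}+r₃ω₃e^{iθ₃}=r₄ω₄e^{iθ₄}.
Eliminating the other unknown: ω₃ = r₂ω₂ sin(θ₄−θ₂) / [r₃ sin(θ₃−θ₄)].
Numerator sine = +0.94322; denominator sine = +0.82314.
Result = 0.1101·30.26·(+0.94322) / (0.3901·(+0.82314)) = +9.7877 rad/s; magnitude 9.7877 rad/s.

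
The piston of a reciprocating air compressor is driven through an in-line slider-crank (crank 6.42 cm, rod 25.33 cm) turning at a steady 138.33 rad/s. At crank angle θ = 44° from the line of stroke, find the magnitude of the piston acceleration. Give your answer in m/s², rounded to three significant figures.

ω = 138.3 rad/s
x(θ) = r cosθ + √(L² − r² sin²θ); with ω constant, a = ω²·d²x/dθ².
d²x/dθ² = −r cosθ − r²(cos2θ)/√u − r⁴ sin²2θ/(4u^{3/2}),  u = L² − r² sin²θ = 0.062172 m².
Substituting r = 0.0642 m, L = 0.2533 m, θ = 44°: d²x/dθ² = -0.047032 m.
a = ω²·d²x/dθ² = (138.3)²·(-0.047032) = -899.97 m/s²;  |a| = 899.97 m/s².

900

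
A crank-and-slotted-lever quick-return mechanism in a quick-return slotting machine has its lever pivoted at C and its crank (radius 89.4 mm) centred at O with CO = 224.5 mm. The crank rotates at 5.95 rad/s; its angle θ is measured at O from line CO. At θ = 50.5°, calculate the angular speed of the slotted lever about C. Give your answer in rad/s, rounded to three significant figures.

1.47

ω = 5.95 rad/s
Crank pin A relative to C: A = (d + r cosθ, r sinθ); lever angle φ = atan2(r sinθ, d + r cosθ).
Differentiating tanφ: φ̇ = rω(d cosθ + r)/(d² + r² + 2dr cosθ).
d² + r² + 2dr cosθ = |CA|² = 0.0839252 m²;  d cosθ + r = +0.2322 m.
|ω_lever| = |0.0894·5.95·+0.2322| / 0.0839252 = 1.4717 rad/s.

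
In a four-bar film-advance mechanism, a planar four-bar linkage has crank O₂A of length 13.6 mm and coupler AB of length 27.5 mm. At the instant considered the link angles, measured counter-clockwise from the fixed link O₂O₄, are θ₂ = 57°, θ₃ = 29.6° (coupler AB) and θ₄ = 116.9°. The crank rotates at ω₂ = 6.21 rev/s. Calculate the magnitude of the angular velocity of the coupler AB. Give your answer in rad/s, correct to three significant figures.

ω₂ = 39.02 rad/s (from 6.21 rev/s).
Differentiating the loop-closure r₂e^{iθ₂}+r₃e^{iθ₃}=r₁+r₄e^{iθ₄} gives r₂ω₂e^{iθ₂}+r₃ω₃e^{iθ₃}=r₄ω₄e^{iθ₄}.
Eliminating the other unknown: ω₃ = r₂ω₂ sin(θ₄−θ₂) / [r₃ sin(θ₃−θ₄)].
Numerator sine = +0.86515; denominator sine = -0.99889.
Result = 0.0136·39.02·(+0.86515) / (0.0275·(-0.99889)) = -16.713 rad/s; magnitude 16.713 rad/s.

16.7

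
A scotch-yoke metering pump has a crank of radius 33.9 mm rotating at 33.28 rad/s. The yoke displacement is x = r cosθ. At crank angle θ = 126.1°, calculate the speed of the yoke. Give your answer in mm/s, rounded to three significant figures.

912

ω = 33.28 rad/s
x = r cosθ ⇒ ẋ = −rω sinθ.
|v| = rω|sinθ| = 0.0339·33.28·|sin 126.1°| = 0.91157 m/s = 911.57 mm/s.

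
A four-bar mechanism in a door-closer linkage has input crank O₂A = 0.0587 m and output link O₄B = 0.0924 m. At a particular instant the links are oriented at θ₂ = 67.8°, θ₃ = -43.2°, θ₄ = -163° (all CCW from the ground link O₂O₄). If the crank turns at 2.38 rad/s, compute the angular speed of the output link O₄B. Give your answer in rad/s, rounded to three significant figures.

ω₂ = 2.38 rad/s
Differentiating the loop-closure r₂e^{iθ₂}+r₃e^{iθ₃}=r₁+r₄e^{iθ₄} gives r₂ω₂e^{iθ₂}+r₃ω₃e^{iθ₃}=r₄ω₄e^{iθ₄}.
Eliminating the other unknown: ω₄ = r₂ω₂ sin(θ₂−θ₃) / [r₄ sin(θ₄−θ₃)].
Numerator sine = +0.93358; denominator sine = -0.86777.
Result = 0.0587·2.38·(+0.93358) / (0.0924·(-0.86777)) = -1.6266 rad/s; magnitude 1.6266 rad/s.

1.63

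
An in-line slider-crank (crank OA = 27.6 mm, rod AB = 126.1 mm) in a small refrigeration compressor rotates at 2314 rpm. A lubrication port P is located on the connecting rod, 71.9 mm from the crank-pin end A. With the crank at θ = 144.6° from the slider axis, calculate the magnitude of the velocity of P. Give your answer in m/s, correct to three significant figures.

4.19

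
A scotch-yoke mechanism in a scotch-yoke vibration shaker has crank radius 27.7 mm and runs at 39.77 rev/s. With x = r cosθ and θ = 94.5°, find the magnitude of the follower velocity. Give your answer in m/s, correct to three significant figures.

6.90

ω = 249.9 rad/s (from 39.77 rev/s).
x = r cosθ ⇒ ẋ = −rω sinθ.
|v| = rω|sinθ| = 0.0277·249.9·|sin 94.5°| = 6.9004 m/s.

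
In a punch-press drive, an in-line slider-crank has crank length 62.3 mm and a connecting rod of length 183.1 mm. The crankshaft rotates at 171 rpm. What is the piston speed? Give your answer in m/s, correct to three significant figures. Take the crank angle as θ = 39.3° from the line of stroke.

0.897

ω = 2π·171/60 = 17.91 rad/s
For an in-line slider-crank, x = r cosθ + √(L² − r² sin²θ), so v = −rω sinθ·[1 + r cosθ/√(L² − r² sin²θ)].
With r = 0.0623 m, L = 0.1831 m, θ = 39.3°: √(L² − r² sin²θ) = 0.1788 m.
v = −0.0623·17.91·0.63338·[1 + 0.0623·0.77384/0.1788] = -0.89713 m/s.
|v| = 0.89713 m/s.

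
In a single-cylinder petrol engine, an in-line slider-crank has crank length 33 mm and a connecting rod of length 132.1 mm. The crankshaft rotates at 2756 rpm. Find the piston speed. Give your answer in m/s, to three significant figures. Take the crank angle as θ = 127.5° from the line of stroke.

6.38

ω = 2π·2756/60 = 288.6 rad/s
For an in-line slider-crank, x = r cosθ + √(L² − r² sin²θ), so v = −rω sinθ·[1 + r cosθ/√(L² − r² sin²θ)].
With r = 0.033 m, L = 0.1321 m, θ = 127.5°: √(L² − r² sin²θ) = 0.12948 m.
v = −0.033·288.6·0.79335·[1 + 0.033·-0.60876/0.12948] = -6.3836 m/s.
|v| = 6.3836 m/s.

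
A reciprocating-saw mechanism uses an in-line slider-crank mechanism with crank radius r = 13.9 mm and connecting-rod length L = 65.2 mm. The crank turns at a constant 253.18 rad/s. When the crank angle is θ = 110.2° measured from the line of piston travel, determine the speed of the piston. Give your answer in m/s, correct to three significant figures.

ω = 253.2 rad/s
For an in-line slider-crank, x = r cosθ + √(L² − r² sin²θ), so v = −rω sinθ·[1 + r cosθ/√(L² − r² sin²θ)].
With r = 0.0139 m, L = 0.0652 m, θ = 110.2°: √(L² − r² sin²θ) = 0.063882 m.
v = −0.0139·253.2·0.93849·[1 + 0.0139·-0.34530/0.063882] = -3.0546 m/s.
|v| = 3.0546 m/s.

3.05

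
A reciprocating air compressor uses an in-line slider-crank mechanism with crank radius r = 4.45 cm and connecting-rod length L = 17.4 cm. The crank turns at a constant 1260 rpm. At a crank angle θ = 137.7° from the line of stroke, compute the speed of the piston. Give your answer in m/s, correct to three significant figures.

3.19

ω = 2π·1260/60 = 131.9 rad/s
For an in-line slider-crank, x = r cosθ + √(L² − r² sin²θ), so v = −rω sinθ·[1 + r cosθ/√(L² − r² sin²θ)].
With r = 0.0445 m, L = 0.174 m, θ = 137.7°: √(L² − r² sin²θ) = 0.1714 m.
v = −0.0445·131.9·0.67301·[1 + 0.0445·-0.73963/0.1714] = -3.1929 m/s.
|v| = 3.1929 m/s.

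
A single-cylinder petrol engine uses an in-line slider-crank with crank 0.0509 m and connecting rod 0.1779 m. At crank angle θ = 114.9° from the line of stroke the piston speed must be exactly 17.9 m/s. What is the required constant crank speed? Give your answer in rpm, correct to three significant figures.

4230

For an in-line slider-crank, |v_piston| = rω|sinθ|·[1 + r cosθ/√(L² − r² sin²θ)].
With r = 0.0509 m, L = 0.1779 m, θ = 114.9°: the bracketed kinematic factor |dx/dθ| = 0.04041 m.
ω = v/|dx/dθ| = 17.9/0.04041 = 442.96 rad/s.
N = 60ω/(2π) = 4230 rpm.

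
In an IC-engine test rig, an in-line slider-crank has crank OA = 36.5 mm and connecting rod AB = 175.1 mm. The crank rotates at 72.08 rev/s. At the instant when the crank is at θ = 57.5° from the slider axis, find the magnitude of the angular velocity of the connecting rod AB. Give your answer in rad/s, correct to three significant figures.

51.5

ω = 452.9 rad/s (converted from 72.08 rev/s).
The rod makes angle φ with the slider axis where L sinφ = r sinθ; differentiating, L cosφ·φ̇ = r ω cosθ.
L cosφ = √(L² − r² sin²θ) = 0.17237 m.
|ω_rod| = r ω |cosθ| / √(L² − r² sin²θ) = 0.0365·452.9·0.53730/0.17237 = 51.527 rad/s.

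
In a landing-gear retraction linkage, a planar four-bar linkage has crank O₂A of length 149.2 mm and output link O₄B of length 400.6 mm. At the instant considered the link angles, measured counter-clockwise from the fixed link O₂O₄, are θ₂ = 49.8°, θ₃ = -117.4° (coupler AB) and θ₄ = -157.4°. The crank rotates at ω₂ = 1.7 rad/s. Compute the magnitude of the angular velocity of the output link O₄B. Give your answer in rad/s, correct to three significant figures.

ω₂ = 1.7 rad/s
Differentiating the loop-closure r₂e^{iθ₂}+r₃e^{iθ₃}=r₁+r₄e^{iθ₄} gives r₂ω₂e^{iθ₂}+r₃ω₃e^{iθ₃}=r₄ω₄e^{iθ₄}.
Eliminating the other unknown: ω₄ = r₂ω₂ sin(θ₂−θ₃) / [r₄ sin(θ₄−θ₃)].
Numerator sine = +0.22155; denominator sine = -0.64279.
Result = 0.1492·1.7·(+0.22155) / (0.4006·(-0.64279)) = -0.21823 rad/s; magnitude 0.21823 rad/s.

0.218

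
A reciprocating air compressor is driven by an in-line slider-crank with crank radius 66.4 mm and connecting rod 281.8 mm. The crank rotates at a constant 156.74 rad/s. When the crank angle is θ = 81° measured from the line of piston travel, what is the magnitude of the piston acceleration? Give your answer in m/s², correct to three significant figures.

ω = 156.7 rad/s
x(θ) = r cosθ + √(L² − r² sin²θ); with ω constant, a = ω²·d²x/dθ².
d²x/dθ² = −r cosθ − r²(cos2θ)/√u − r⁴ sin²2θ/(4u^{3/2}),  u = L² − r² sin²θ = 0.0751102 m².
Substituting r = 0.0664 m, L = 0.2818 m, θ = 81°: d²x/dθ² = +0.0048903 m.
a = ω²·d²x/dθ² = (156.7)²·(+0.0048903) = +120.14 m/s²;  |a| = 120.14 m/s².

120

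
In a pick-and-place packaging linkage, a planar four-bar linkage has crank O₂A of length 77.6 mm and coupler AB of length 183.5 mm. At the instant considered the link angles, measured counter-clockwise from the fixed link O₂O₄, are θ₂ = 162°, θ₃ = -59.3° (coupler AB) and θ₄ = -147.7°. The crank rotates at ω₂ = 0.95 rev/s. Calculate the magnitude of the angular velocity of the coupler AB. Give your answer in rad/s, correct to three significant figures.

1.94

ω₂ = 5.969 rad/s (from 0.95 rev/s).
Differentiating the loop-closure r₂e^{iθ₂}+r₃e^{iθ₃}=r₁+r₄e^{iθ₄} gives r₂ω₂e^{iθ₂}+r₃ω₃e^{iθ₃}=r₄ω₄e^{iθ₄}.
Eliminating the other unknown: ω₃ = r₂ω₂ sin(θ₄−θ₂) / [r₃ sin(θ₃−θ₄)].
Numerator sine = +0.76940; denominator sine = +0.99961.
Result = 0.0776·5.969·(+0.76940) / (0.1835·(+0.99961)) = +1.9429 rad/s; magnitude 1.9429 rad/s.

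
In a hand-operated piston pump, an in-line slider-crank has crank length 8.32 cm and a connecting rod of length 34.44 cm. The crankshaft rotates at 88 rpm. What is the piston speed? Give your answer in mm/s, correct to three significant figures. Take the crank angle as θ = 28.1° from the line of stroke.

ω = 2π·88/60 = 9.215 rad/s
For an in-line slider-crank, x = r cosθ + √(L² − r² sin²θ), so v = −rω sinθ·[1 + r cosθ/√(L² − r² sin²θ)].
With r = 0.0832 m, L = 0.3444 m, θ = 28.1°: √(L² − r² sin²θ) = 0.34216 m.
v = −0.0832·9.215·0.47101·[1 + 0.0832·0.88213/0.34216] = -0.43859 m/s.
|v| = 0.43859 m/s = 438.59 mm/s.

439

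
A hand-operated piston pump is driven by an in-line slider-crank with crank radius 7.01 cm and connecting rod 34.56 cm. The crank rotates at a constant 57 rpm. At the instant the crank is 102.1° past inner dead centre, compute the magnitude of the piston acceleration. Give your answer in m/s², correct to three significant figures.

0.994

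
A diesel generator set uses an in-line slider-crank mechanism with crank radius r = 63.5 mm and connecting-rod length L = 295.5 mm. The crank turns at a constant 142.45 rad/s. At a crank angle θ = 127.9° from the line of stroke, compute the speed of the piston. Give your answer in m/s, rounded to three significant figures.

6.18

ω = 142.4 rad/s
For an in-line slider-crank, x = r cosθ + √(L² − r² sin²θ), so v = −rω sinθ·[1 + r cosθ/√(L² − r² sin²θ)].
With r = 0.0635 m, L = 0.2955 m, θ = 127.9°: √(L² − r² sin²θ) = 0.29122 m.
v = −0.0635·142.4·0.78908·[1 + 0.0635·-0.61429/0.29122] = -6.1817 m/s.
|v| = 6.1817 m/s.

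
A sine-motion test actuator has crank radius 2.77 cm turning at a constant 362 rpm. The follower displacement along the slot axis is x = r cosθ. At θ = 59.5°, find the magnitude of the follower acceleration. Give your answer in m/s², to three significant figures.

ω = 37.91 rad/s (from 362 rpm).
x = r cosθ ⇒ ẍ = −rω² cosθ (ω constant).
|a| = rω²|cosθ| = 0.0277·(37.91)²·|cos 59.5°| = 20.203 m/s².

20.2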